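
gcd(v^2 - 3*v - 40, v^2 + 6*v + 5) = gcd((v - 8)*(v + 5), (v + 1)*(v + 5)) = v + 5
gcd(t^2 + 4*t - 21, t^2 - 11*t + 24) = t - 3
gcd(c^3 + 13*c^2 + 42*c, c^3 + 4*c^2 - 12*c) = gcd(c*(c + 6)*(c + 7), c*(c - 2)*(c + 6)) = c^2 + 6*c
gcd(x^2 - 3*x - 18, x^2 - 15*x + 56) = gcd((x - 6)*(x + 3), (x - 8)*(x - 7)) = 1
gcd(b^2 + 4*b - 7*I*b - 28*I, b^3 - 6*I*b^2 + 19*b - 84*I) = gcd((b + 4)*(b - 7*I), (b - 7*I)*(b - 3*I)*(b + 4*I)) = b - 7*I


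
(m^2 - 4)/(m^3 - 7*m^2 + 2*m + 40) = (m - 2)/(m^2 - 9*m + 20)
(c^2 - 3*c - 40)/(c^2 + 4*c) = (c^2 - 3*c - 40)/(c*(c + 4))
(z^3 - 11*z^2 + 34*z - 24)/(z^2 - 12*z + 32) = (z^2 - 7*z + 6)/(z - 8)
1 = 1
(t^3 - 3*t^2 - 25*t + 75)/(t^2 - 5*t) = t + 2 - 15/t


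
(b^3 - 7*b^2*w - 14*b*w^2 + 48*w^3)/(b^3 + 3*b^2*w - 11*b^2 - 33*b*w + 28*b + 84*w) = (b^2 - 10*b*w + 16*w^2)/(b^2 - 11*b + 28)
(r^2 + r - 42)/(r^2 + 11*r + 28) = (r - 6)/(r + 4)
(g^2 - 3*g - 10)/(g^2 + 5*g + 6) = (g - 5)/(g + 3)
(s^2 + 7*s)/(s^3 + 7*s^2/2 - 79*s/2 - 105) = 2*s/(2*s^2 - 7*s - 30)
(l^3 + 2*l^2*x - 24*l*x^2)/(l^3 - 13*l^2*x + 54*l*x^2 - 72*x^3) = l*(l + 6*x)/(l^2 - 9*l*x + 18*x^2)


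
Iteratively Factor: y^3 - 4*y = (y - 2)*(y^2 + 2*y) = y*(y - 2)*(y + 2)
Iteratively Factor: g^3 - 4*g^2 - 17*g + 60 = (g + 4)*(g^2 - 8*g + 15) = (g - 5)*(g + 4)*(g - 3)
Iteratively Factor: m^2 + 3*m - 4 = (m - 1)*(m + 4)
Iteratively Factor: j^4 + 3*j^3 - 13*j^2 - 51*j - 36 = (j + 3)*(j^3 - 13*j - 12) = (j + 1)*(j + 3)*(j^2 - j - 12) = (j + 1)*(j + 3)^2*(j - 4)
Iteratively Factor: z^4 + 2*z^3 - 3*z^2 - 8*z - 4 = (z - 2)*(z^3 + 4*z^2 + 5*z + 2) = (z - 2)*(z + 1)*(z^2 + 3*z + 2) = (z - 2)*(z + 1)^2*(z + 2)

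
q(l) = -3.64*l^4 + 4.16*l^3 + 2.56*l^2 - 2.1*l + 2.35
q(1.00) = 3.33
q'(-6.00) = 3561.42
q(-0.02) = 2.39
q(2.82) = -120.12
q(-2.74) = -263.42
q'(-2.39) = 255.72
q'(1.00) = 0.94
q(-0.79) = 2.14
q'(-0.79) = 8.82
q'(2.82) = -214.93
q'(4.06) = -750.00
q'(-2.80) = 401.03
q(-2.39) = -153.57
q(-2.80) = -286.75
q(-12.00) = -82271.33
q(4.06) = -674.60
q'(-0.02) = -2.20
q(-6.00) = -5508.89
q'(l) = -14.56*l^3 + 12.48*l^2 + 5.12*l - 2.1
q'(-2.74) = 377.08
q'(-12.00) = 26893.26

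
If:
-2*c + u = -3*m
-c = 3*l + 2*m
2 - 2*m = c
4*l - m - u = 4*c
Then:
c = -2/21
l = -2/3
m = 22/21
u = -10/3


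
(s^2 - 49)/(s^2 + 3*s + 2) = (s^2 - 49)/(s^2 + 3*s + 2)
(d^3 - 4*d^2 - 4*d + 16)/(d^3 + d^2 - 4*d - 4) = (d - 4)/(d + 1)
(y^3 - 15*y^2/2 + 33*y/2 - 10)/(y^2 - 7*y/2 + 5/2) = y - 4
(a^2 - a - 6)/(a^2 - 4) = (a - 3)/(a - 2)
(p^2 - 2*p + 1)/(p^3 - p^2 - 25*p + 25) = (p - 1)/(p^2 - 25)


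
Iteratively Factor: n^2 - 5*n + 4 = (n - 4)*(n - 1)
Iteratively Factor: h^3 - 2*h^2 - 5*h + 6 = (h - 3)*(h^2 + h - 2) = (h - 3)*(h - 1)*(h + 2)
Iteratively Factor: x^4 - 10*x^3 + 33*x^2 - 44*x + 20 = (x - 2)*(x^3 - 8*x^2 + 17*x - 10) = (x - 5)*(x - 2)*(x^2 - 3*x + 2) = (x - 5)*(x - 2)^2*(x - 1)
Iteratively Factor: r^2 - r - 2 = (r + 1)*(r - 2)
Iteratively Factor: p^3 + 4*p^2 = (p)*(p^2 + 4*p) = p^2*(p + 4)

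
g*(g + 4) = g^2 + 4*g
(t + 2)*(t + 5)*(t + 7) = t^3 + 14*t^2 + 59*t + 70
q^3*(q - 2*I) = q^4 - 2*I*q^3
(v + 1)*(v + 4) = v^2 + 5*v + 4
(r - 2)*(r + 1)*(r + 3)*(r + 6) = r^4 + 8*r^3 + 7*r^2 - 36*r - 36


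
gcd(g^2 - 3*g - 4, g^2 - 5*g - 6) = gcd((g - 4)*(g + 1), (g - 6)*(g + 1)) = g + 1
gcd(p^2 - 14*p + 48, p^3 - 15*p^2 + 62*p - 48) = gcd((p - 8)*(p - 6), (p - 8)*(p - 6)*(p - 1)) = p^2 - 14*p + 48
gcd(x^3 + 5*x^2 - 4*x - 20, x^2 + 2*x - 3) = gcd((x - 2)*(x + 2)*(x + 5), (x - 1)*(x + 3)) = 1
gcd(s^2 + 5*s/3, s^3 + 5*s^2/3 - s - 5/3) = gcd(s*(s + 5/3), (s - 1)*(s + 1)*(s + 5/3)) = s + 5/3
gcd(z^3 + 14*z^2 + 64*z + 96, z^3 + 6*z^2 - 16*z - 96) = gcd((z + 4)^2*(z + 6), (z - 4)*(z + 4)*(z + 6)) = z^2 + 10*z + 24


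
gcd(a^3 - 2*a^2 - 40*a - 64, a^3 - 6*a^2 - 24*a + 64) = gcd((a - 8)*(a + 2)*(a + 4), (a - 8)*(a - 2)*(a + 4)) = a^2 - 4*a - 32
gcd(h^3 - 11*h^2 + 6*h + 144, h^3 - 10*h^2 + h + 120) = h^2 - 5*h - 24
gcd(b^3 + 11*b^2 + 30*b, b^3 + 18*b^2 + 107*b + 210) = b^2 + 11*b + 30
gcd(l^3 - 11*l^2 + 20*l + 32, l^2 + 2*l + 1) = l + 1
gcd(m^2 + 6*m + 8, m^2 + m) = 1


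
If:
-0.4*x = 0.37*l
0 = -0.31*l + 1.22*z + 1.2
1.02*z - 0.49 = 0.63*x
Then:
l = 1.77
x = -1.64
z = -0.53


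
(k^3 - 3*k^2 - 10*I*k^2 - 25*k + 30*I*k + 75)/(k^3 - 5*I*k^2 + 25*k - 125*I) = (k - 3)/(k + 5*I)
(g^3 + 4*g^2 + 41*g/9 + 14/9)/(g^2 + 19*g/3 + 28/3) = (3*g^2 + 5*g + 2)/(3*(g + 4))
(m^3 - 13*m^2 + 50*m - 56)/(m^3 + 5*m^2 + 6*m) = (m^3 - 13*m^2 + 50*m - 56)/(m*(m^2 + 5*m + 6))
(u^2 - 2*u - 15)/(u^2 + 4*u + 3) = (u - 5)/(u + 1)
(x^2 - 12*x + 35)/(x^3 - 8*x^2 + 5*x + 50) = (x - 7)/(x^2 - 3*x - 10)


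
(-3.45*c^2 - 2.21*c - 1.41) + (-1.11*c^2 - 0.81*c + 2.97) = -4.56*c^2 - 3.02*c + 1.56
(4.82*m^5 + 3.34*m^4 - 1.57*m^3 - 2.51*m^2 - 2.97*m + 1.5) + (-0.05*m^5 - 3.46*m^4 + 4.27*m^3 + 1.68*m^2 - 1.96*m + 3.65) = 4.77*m^5 - 0.12*m^4 + 2.7*m^3 - 0.83*m^2 - 4.93*m + 5.15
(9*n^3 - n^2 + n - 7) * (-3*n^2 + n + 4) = -27*n^5 + 12*n^4 + 32*n^3 + 18*n^2 - 3*n - 28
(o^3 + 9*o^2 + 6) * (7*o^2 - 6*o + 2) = 7*o^5 + 57*o^4 - 52*o^3 + 60*o^2 - 36*o + 12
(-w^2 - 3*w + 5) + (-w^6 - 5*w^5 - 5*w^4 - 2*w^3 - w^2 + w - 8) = -w^6 - 5*w^5 - 5*w^4 - 2*w^3 - 2*w^2 - 2*w - 3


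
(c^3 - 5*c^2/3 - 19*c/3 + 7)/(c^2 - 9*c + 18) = (3*c^2 + 4*c - 7)/(3*(c - 6))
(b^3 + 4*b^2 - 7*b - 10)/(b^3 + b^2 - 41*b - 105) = (b^2 - b - 2)/(b^2 - 4*b - 21)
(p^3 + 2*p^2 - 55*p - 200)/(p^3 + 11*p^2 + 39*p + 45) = (p^2 - 3*p - 40)/(p^2 + 6*p + 9)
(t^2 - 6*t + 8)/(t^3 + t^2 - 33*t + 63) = (t^2 - 6*t + 8)/(t^3 + t^2 - 33*t + 63)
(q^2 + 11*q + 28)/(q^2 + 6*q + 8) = (q + 7)/(q + 2)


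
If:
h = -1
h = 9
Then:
No Solution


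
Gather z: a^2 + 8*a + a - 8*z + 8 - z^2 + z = a^2 + 9*a - z^2 - 7*z + 8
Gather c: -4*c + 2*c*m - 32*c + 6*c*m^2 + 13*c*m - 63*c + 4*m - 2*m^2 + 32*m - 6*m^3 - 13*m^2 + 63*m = c*(6*m^2 + 15*m - 99) - 6*m^3 - 15*m^2 + 99*m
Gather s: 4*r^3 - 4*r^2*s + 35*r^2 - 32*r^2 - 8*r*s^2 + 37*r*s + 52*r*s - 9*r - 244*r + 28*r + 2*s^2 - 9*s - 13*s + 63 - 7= 4*r^3 + 3*r^2 - 225*r + s^2*(2 - 8*r) + s*(-4*r^2 + 89*r - 22) + 56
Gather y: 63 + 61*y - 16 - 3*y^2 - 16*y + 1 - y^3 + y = -y^3 - 3*y^2 + 46*y + 48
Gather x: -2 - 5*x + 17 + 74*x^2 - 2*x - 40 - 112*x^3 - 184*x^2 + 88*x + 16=-112*x^3 - 110*x^2 + 81*x - 9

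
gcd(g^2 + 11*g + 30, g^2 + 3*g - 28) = 1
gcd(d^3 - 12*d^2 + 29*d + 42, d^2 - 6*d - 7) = d^2 - 6*d - 7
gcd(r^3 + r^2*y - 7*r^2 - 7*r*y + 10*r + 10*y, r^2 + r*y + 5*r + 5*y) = r + y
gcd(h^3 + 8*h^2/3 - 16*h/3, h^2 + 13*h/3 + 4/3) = h + 4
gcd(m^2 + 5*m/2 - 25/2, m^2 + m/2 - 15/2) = m - 5/2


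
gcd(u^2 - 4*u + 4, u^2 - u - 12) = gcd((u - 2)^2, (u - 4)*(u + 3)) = 1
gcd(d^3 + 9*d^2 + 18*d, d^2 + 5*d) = d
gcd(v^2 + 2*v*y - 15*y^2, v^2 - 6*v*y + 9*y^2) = -v + 3*y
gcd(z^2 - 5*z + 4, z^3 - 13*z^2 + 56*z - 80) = z - 4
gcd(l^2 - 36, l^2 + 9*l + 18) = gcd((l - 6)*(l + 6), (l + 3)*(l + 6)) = l + 6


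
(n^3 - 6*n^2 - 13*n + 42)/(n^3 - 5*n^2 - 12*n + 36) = (n - 7)/(n - 6)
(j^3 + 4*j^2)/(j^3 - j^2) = (j + 4)/(j - 1)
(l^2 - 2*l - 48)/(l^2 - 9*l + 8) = (l + 6)/(l - 1)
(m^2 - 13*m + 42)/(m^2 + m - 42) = (m - 7)/(m + 7)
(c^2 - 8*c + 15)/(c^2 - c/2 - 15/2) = 2*(c - 5)/(2*c + 5)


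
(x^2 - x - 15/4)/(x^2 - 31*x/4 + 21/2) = (4*x^2 - 4*x - 15)/(4*x^2 - 31*x + 42)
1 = 1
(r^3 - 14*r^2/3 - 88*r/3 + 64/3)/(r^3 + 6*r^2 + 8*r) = (3*r^2 - 26*r + 16)/(3*r*(r + 2))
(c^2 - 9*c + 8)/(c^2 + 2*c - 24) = (c^2 - 9*c + 8)/(c^2 + 2*c - 24)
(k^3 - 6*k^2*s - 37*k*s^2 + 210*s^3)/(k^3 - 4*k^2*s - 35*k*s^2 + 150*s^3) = (-k + 7*s)/(-k + 5*s)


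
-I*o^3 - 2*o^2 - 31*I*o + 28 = (o - 7*I)*(o + 4*I)*(-I*o + 1)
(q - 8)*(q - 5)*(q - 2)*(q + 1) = q^4 - 14*q^3 + 51*q^2 - 14*q - 80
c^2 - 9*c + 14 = (c - 7)*(c - 2)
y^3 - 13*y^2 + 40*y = y*(y - 8)*(y - 5)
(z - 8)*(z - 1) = z^2 - 9*z + 8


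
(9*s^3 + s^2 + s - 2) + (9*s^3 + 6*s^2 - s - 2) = 18*s^3 + 7*s^2 - 4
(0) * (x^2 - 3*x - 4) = 0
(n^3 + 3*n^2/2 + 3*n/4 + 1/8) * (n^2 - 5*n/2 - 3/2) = n^5 - n^4 - 9*n^3/2 - 4*n^2 - 23*n/16 - 3/16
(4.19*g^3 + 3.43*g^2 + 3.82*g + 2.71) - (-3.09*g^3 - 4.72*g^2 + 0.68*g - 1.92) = 7.28*g^3 + 8.15*g^2 + 3.14*g + 4.63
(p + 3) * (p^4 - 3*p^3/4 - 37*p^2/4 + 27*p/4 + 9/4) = p^5 + 9*p^4/4 - 23*p^3/2 - 21*p^2 + 45*p/2 + 27/4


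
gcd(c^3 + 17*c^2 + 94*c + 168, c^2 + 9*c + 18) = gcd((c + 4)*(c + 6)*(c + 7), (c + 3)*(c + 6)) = c + 6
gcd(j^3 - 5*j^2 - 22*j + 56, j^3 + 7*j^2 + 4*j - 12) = 1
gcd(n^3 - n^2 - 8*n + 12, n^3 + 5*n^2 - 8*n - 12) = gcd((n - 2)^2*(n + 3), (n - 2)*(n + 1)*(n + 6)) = n - 2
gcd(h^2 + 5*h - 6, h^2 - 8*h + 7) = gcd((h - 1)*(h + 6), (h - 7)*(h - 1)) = h - 1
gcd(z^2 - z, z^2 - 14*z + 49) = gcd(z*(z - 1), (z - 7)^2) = 1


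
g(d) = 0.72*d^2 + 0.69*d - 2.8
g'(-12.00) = -16.59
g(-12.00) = 92.60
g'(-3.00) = -3.63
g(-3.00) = 1.61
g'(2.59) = 4.42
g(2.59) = 3.82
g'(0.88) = 1.96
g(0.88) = -1.64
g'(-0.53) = -0.07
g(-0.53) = -2.96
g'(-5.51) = -7.24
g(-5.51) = 15.26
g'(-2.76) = -3.28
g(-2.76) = 0.78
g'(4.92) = 7.77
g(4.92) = 18.02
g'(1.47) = 2.81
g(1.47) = -0.23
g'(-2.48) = -2.88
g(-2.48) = -0.08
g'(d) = 1.44*d + 0.69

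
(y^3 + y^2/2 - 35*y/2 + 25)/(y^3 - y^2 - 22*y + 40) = (y - 5/2)/(y - 4)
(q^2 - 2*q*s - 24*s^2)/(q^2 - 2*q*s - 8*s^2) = (-q^2 + 2*q*s + 24*s^2)/(-q^2 + 2*q*s + 8*s^2)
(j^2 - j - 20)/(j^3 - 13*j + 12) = (j - 5)/(j^2 - 4*j + 3)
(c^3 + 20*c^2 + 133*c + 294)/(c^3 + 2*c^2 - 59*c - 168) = (c^2 + 13*c + 42)/(c^2 - 5*c - 24)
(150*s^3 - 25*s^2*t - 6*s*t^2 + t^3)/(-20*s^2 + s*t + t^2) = (-30*s^2 + 11*s*t - t^2)/(4*s - t)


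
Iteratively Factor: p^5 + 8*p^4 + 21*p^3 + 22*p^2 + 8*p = (p + 2)*(p^4 + 6*p^3 + 9*p^2 + 4*p) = (p + 1)*(p + 2)*(p^3 + 5*p^2 + 4*p) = (p + 1)*(p + 2)*(p + 4)*(p^2 + p) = p*(p + 1)*(p + 2)*(p + 4)*(p + 1)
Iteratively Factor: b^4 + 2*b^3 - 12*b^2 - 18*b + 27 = (b - 1)*(b^3 + 3*b^2 - 9*b - 27) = (b - 1)*(b + 3)*(b^2 - 9) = (b - 1)*(b + 3)^2*(b - 3)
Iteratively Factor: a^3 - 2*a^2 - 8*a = (a + 2)*(a^2 - 4*a) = a*(a + 2)*(a - 4)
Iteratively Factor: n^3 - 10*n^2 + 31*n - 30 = (n - 5)*(n^2 - 5*n + 6) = (n - 5)*(n - 3)*(n - 2)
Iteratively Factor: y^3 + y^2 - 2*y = (y - 1)*(y^2 + 2*y) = y*(y - 1)*(y + 2)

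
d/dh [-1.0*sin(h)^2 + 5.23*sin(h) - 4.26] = (5.23 - 2.0*sin(h))*cos(h)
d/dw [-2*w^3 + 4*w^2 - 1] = 2*w*(4 - 3*w)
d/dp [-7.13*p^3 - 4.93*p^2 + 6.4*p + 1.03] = -21.39*p^2 - 9.86*p + 6.4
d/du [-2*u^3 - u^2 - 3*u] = -6*u^2 - 2*u - 3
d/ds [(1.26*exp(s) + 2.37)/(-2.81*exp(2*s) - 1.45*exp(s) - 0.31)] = (3.5406*exp(2*s) + 13.3194*exp(s) + 3.0459)*exp(s)/(7.8961*exp(4*s) + 8.149*exp(3*s) + 3.8447*exp(2*s) + 0.899*exp(s) + 0.0961)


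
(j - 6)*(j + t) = j^2 + j*t - 6*j - 6*t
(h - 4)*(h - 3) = h^2 - 7*h + 12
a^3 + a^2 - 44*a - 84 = (a - 7)*(a + 2)*(a + 6)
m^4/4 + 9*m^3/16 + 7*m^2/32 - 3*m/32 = m*(m/4 + 1/4)*(m - 1/4)*(m + 3/2)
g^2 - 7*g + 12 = (g - 4)*(g - 3)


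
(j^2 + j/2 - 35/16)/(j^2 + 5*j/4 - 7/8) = (4*j - 5)/(2*(2*j - 1))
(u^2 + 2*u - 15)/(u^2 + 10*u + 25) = (u - 3)/(u + 5)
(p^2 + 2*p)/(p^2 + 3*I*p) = (p + 2)/(p + 3*I)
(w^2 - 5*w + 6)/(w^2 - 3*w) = (w - 2)/w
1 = 1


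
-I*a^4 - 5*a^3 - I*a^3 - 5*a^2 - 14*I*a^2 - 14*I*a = a*(a - 7*I)*(a + 2*I)*(-I*a - I)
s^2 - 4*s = s*(s - 4)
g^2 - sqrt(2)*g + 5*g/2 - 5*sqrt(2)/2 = (g + 5/2)*(g - sqrt(2))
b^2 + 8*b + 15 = (b + 3)*(b + 5)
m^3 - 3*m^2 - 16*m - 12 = (m - 6)*(m + 1)*(m + 2)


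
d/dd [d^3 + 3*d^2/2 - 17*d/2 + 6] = 3*d^2 + 3*d - 17/2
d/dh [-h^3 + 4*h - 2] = 4 - 3*h^2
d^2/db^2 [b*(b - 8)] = 2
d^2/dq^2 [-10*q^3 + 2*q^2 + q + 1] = 4 - 60*q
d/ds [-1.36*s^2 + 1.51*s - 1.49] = 1.51 - 2.72*s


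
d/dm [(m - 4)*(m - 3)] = 2*m - 7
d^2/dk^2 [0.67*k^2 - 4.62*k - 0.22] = 1.34000000000000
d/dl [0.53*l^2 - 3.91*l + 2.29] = 1.06*l - 3.91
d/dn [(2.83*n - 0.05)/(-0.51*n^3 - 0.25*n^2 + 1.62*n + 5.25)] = (2.8866*n^3 + 0.631*n^2 - 0.0250000000000006*n + 14.9385)/(0.2601*n^6 + 0.255*n^5 - 1.5899*n^4 - 6.165*n^3 - 0.00059999999999949*n^2 + 17.01*n + 27.5625)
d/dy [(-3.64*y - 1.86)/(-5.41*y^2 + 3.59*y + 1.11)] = (-19.6924*y^2 - 20.1252*y + 2.637)/(29.2681*y^4 - 38.8438*y^3 + 0.877899999999999*y^2 + 7.9698*y + 1.2321)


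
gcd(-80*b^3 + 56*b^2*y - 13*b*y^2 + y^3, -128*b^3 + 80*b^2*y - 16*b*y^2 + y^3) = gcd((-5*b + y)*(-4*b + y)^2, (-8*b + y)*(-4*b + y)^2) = 16*b^2 - 8*b*y + y^2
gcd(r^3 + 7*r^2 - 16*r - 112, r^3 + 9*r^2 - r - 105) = r + 7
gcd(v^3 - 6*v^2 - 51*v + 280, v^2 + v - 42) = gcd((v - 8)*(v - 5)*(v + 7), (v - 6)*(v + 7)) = v + 7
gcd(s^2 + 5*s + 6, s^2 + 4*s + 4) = s + 2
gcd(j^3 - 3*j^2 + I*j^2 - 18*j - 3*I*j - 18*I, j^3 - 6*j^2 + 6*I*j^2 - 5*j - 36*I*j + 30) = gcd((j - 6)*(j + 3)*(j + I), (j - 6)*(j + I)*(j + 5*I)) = j^2 + j*(-6 + I) - 6*I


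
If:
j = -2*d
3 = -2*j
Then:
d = 3/4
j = -3/2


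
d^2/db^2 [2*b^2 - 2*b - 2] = 4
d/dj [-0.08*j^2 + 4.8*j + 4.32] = 4.8 - 0.16*j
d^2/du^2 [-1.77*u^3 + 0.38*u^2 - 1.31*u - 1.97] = 0.76 - 10.62*u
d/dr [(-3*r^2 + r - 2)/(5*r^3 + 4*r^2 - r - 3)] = (15*r^4 - 10*r^3 + 29*r^2 + 34*r - 5)/(25*r^6 + 40*r^5 + 6*r^4 - 38*r^3 - 23*r^2 + 6*r + 9)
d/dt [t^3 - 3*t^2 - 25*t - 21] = 3*t^2 - 6*t - 25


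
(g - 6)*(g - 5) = g^2 - 11*g + 30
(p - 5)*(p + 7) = p^2 + 2*p - 35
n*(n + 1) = n^2 + n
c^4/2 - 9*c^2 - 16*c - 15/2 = (c/2 + 1/2)*(c - 5)*(c + 1)*(c + 3)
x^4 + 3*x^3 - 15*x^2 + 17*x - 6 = (x - 1)^3*(x + 6)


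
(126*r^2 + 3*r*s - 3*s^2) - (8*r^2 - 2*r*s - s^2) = 118*r^2 + 5*r*s - 2*s^2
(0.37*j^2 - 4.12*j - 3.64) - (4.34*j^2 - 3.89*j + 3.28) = -3.97*j^2 - 0.23*j - 6.92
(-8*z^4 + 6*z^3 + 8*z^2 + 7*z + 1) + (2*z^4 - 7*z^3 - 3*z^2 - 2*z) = -6*z^4 - z^3 + 5*z^2 + 5*z + 1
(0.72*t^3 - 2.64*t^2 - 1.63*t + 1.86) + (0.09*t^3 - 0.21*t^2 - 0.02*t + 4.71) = 0.81*t^3 - 2.85*t^2 - 1.65*t + 6.57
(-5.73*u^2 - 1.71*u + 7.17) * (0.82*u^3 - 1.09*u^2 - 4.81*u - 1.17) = -4.6986*u^5 + 4.8435*u^4 + 35.3046*u^3 + 7.1139*u^2 - 32.487*u - 8.3889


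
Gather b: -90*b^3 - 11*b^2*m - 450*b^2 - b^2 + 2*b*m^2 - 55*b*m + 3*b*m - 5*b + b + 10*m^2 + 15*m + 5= -90*b^3 + b^2*(-11*m - 451) + b*(2*m^2 - 52*m - 4) + 10*m^2 + 15*m + 5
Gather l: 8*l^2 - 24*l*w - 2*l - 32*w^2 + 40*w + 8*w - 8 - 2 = 8*l^2 + l*(-24*w - 2) - 32*w^2 + 48*w - 10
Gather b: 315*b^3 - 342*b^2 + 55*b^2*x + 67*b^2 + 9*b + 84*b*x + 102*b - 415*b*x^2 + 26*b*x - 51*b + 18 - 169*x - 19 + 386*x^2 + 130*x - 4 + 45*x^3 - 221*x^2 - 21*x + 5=315*b^3 + b^2*(55*x - 275) + b*(-415*x^2 + 110*x + 60) + 45*x^3 + 165*x^2 - 60*x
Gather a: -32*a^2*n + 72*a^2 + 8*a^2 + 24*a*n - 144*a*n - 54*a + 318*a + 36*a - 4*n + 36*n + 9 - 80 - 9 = a^2*(80 - 32*n) + a*(300 - 120*n) + 32*n - 80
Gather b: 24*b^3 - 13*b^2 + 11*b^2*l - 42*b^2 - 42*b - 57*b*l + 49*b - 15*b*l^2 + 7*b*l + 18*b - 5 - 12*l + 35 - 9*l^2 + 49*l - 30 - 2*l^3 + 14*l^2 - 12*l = 24*b^3 + b^2*(11*l - 55) + b*(-15*l^2 - 50*l + 25) - 2*l^3 + 5*l^2 + 25*l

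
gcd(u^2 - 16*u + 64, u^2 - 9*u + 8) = u - 8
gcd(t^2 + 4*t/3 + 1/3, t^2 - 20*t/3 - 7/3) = t + 1/3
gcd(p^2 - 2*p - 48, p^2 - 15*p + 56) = p - 8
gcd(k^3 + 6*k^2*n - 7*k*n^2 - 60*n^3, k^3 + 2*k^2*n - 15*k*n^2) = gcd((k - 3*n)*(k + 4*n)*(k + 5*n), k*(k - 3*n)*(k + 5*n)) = k^2 + 2*k*n - 15*n^2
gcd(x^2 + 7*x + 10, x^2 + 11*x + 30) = x + 5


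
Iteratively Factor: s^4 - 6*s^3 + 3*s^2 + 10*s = (s - 5)*(s^3 - s^2 - 2*s) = s*(s - 5)*(s^2 - s - 2) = s*(s - 5)*(s + 1)*(s - 2)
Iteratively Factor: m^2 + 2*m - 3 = (m + 3)*(m - 1)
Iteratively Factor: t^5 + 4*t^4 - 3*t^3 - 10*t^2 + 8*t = (t - 1)*(t^4 + 5*t^3 + 2*t^2 - 8*t) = t*(t - 1)*(t^3 + 5*t^2 + 2*t - 8) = t*(t - 1)*(t + 4)*(t^2 + t - 2) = t*(t - 1)^2*(t + 4)*(t + 2)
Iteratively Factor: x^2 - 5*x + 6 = (x - 3)*(x - 2)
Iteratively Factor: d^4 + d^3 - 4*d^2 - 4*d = (d + 1)*(d^3 - 4*d) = d*(d + 1)*(d^2 - 4) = d*(d - 2)*(d + 1)*(d + 2)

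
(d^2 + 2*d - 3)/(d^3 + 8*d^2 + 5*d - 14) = (d + 3)/(d^2 + 9*d + 14)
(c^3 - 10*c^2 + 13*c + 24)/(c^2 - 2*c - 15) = (-c^3 + 10*c^2 - 13*c - 24)/(-c^2 + 2*c + 15)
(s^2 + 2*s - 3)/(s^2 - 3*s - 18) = (s - 1)/(s - 6)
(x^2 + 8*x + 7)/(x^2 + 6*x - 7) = (x + 1)/(x - 1)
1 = 1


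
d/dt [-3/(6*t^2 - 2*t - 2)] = 3*(6*t - 1)/(2*(-3*t^2 + t + 1)^2)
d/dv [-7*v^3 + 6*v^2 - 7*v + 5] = -21*v^2 + 12*v - 7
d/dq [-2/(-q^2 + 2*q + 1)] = 4*(1 - q)/(-q^2 + 2*q + 1)^2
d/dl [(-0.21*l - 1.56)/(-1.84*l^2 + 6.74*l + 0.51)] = (-0.3864*l^2 - 5.7408*l + 10.4073)/(3.3856*l^4 - 24.8032*l^3 + 43.5508*l^2 + 6.8748*l + 0.2601)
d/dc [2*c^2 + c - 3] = 4*c + 1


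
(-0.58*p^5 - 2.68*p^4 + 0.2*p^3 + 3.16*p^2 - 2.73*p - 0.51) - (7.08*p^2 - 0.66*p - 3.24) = -0.58*p^5 - 2.68*p^4 + 0.2*p^3 - 3.92*p^2 - 2.07*p + 2.73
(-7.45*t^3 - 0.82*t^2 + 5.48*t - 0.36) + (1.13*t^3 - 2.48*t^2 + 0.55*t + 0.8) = -6.32*t^3 - 3.3*t^2 + 6.03*t + 0.44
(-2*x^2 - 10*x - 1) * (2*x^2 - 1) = -4*x^4 - 20*x^3 + 10*x + 1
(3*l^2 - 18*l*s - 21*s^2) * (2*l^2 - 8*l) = 6*l^4 - 36*l^3*s - 24*l^3 - 42*l^2*s^2 + 144*l^2*s + 168*l*s^2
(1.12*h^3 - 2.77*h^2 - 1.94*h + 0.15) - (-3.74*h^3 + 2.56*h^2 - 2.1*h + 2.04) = 4.86*h^3 - 5.33*h^2 + 0.16*h - 1.89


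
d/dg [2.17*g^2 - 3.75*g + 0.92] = 4.34*g - 3.75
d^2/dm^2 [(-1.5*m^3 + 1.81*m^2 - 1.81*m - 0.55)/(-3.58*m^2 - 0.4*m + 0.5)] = (5.6843418860808e-14*m^5 + 57.429208*m^3 + 21.05472*m^2 + 26.415*m + 1.964)/(45.882712*m^6 + 15.37968*m^5 - 17.5062*m^4 - 4.232*m^3 + 2.445*m^2 + 0.3*m - 0.125)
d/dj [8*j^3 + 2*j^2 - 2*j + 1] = 24*j^2 + 4*j - 2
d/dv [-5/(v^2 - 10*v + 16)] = 10*(v - 5)/(v^2 - 10*v + 16)^2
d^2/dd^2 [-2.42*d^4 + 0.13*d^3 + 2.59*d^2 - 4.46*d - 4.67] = -29.04*d^2 + 0.78*d + 5.18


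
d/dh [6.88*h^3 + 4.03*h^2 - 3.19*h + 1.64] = 20.64*h^2 + 8.06*h - 3.19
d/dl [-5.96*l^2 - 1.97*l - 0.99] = -11.92*l - 1.97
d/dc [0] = 0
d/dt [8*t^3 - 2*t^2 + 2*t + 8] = 24*t^2 - 4*t + 2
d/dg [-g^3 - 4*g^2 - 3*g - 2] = -3*g^2 - 8*g - 3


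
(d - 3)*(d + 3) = d^2 - 9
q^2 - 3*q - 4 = (q - 4)*(q + 1)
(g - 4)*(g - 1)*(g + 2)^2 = g^4 - g^3 - 12*g^2 - 4*g + 16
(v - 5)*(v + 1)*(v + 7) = v^3 + 3*v^2 - 33*v - 35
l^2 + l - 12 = (l - 3)*(l + 4)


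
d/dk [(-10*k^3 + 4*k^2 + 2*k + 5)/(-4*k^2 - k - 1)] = (40*k^4 + 20*k^3 + 34*k^2 + 32*k + 3)/(16*k^4 + 8*k^3 + 9*k^2 + 2*k + 1)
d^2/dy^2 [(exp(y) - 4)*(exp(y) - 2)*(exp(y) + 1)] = (9*exp(2*y) - 20*exp(y) + 2)*exp(y)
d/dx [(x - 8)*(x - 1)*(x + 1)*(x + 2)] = 4*x^3 - 18*x^2 - 34*x + 6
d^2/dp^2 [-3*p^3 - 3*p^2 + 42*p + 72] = -18*p - 6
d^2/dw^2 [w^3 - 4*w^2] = 6*w - 8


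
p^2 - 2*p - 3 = (p - 3)*(p + 1)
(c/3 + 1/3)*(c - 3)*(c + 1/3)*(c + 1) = c^4/3 - 2*c^3/9 - 16*c^2/9 - 14*c/9 - 1/3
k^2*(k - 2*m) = k^3 - 2*k^2*m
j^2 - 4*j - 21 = (j - 7)*(j + 3)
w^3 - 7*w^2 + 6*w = w*(w - 6)*(w - 1)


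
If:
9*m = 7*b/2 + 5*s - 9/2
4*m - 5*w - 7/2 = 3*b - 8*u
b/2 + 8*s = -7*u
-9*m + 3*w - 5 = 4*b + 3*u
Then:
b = 1803*w/2977 + 653/5954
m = -1571*w/5954 - 10915/11908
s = -2676*w/2977 - 2461/2977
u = 5859*w/5954 + 11157/11908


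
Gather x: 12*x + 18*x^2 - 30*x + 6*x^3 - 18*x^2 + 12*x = 6*x^3 - 6*x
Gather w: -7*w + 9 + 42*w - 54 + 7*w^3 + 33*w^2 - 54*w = 7*w^3 + 33*w^2 - 19*w - 45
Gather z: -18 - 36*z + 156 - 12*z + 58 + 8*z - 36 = 160 - 40*z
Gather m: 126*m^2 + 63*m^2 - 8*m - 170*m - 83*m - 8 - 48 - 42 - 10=189*m^2 - 261*m - 108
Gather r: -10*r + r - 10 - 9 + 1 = -9*r - 18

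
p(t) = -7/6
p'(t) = 0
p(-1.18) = -1.17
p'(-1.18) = 0.00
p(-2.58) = -1.17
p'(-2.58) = 0.00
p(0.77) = -1.17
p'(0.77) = 0.00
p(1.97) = -1.17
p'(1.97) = 0.00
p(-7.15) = -1.17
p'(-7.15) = 0.00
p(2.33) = -1.17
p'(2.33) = 0.00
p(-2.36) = -1.17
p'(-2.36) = 0.00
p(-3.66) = -1.17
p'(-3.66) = 0.00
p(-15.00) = -1.17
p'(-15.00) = 0.00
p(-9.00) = -1.17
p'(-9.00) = 0.00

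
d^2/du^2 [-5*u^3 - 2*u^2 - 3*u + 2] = -30*u - 4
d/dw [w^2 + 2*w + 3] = 2*w + 2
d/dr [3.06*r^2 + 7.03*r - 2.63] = 6.12*r + 7.03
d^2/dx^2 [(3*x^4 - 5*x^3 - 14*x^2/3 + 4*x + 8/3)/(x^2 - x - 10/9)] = 6*(27*x^3 - 135*x^2 + 225*x - 139)/(27*x^3 - 135*x^2 + 225*x - 125)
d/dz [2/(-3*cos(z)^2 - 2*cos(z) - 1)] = -4*(3*cos(z) + 1)*sin(z)/(3*cos(z)^2 + 2*cos(z) + 1)^2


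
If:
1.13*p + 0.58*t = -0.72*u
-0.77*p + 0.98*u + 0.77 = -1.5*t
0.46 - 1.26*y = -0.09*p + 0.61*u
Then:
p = 0.476638913946851*y + 0.0274249123792905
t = 1.54823797341063*y - 0.994576388991585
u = 0.758144659203502 - 1.99524999630292*y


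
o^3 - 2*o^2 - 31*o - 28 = (o - 7)*(o + 1)*(o + 4)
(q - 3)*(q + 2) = q^2 - q - 6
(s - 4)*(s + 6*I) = s^2 - 4*s + 6*I*s - 24*I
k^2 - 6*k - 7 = (k - 7)*(k + 1)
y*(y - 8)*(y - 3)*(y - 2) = y^4 - 13*y^3 + 46*y^2 - 48*y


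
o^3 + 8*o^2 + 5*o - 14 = (o - 1)*(o + 2)*(o + 7)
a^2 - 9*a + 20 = (a - 5)*(a - 4)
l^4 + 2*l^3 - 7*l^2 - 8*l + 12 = (l - 2)*(l - 1)*(l + 2)*(l + 3)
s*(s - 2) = s^2 - 2*s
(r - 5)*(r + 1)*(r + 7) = r^3 + 3*r^2 - 33*r - 35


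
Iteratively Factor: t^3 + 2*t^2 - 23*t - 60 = (t + 4)*(t^2 - 2*t - 15) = (t + 3)*(t + 4)*(t - 5)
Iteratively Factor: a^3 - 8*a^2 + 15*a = (a - 3)*(a^2 - 5*a) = a*(a - 3)*(a - 5)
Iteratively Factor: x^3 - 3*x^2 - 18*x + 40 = (x + 4)*(x^2 - 7*x + 10) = (x - 5)*(x + 4)*(x - 2)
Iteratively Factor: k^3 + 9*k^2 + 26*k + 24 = (k + 2)*(k^2 + 7*k + 12) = (k + 2)*(k + 3)*(k + 4)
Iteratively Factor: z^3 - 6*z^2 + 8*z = (z - 2)*(z^2 - 4*z) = (z - 4)*(z - 2)*(z)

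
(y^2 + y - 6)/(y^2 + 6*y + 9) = (y - 2)/(y + 3)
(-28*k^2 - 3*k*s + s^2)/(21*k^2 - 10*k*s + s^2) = (4*k + s)/(-3*k + s)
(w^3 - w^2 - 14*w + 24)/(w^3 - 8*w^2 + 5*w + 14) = (w^2 + w - 12)/(w^2 - 6*w - 7)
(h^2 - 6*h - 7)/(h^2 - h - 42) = (h + 1)/(h + 6)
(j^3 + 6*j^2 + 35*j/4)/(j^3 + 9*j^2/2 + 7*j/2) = (j + 5/2)/(j + 1)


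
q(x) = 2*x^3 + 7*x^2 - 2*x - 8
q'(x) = 6*x^2 + 14*x - 2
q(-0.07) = -7.83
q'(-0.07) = -2.95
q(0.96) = -1.70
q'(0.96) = 16.97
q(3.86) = 203.60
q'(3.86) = 141.44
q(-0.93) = -1.69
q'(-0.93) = -9.83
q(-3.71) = -6.36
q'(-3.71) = 28.64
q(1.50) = 11.50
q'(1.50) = 32.50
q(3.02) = 104.89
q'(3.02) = 95.00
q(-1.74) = 6.14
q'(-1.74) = -8.19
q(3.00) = 103.00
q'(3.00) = 94.00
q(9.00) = 1999.00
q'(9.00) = 610.00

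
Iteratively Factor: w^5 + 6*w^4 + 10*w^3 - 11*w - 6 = (w + 3)*(w^4 + 3*w^3 + w^2 - 3*w - 2) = (w + 1)*(w + 3)*(w^3 + 2*w^2 - w - 2) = (w + 1)^2*(w + 3)*(w^2 + w - 2) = (w + 1)^2*(w + 2)*(w + 3)*(w - 1)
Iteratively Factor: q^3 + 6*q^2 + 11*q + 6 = (q + 3)*(q^2 + 3*q + 2) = (q + 1)*(q + 3)*(q + 2)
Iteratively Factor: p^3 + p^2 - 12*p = (p - 3)*(p^2 + 4*p) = (p - 3)*(p + 4)*(p)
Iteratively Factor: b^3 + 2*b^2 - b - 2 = (b + 1)*(b^2 + b - 2) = (b + 1)*(b + 2)*(b - 1)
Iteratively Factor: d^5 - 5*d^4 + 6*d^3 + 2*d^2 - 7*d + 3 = (d - 1)*(d^4 - 4*d^3 + 2*d^2 + 4*d - 3) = (d - 1)^2*(d^3 - 3*d^2 - d + 3) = (d - 3)*(d - 1)^2*(d^2 - 1) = (d - 3)*(d - 1)^2*(d + 1)*(d - 1)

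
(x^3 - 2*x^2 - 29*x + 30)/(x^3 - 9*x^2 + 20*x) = (x^3 - 2*x^2 - 29*x + 30)/(x*(x^2 - 9*x + 20))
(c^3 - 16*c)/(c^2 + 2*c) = (c^2 - 16)/(c + 2)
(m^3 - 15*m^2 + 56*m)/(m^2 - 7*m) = m - 8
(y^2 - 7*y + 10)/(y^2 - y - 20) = (y - 2)/(y + 4)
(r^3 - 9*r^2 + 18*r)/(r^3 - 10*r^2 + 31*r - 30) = r*(r - 6)/(r^2 - 7*r + 10)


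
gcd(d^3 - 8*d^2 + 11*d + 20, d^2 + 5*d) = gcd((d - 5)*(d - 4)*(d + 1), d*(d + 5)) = 1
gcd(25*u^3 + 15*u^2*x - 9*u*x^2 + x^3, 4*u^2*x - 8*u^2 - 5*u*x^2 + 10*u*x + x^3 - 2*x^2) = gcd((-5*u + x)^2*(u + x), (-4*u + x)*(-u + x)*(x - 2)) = 1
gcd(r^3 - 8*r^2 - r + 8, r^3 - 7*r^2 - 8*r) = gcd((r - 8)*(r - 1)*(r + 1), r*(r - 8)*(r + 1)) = r^2 - 7*r - 8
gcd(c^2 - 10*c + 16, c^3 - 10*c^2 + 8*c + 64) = c - 8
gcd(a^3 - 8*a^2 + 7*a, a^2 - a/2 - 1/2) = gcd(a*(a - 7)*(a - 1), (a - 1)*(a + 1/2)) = a - 1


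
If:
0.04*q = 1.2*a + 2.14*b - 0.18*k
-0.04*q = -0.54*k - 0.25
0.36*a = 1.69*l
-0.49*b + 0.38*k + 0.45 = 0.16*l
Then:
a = -0.0662127198379462*q - 1.21801059402156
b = 0.0620507463265742*q + 0.644055784809597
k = 0.0740740740740741*q - 0.462962962962963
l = -0.0141044846992075*q - 0.259457878016427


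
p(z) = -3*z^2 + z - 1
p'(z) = 1 - 6*z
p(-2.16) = -17.16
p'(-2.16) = 13.96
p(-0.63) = -2.82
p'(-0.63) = 4.78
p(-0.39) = -1.85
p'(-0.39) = 3.34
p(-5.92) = -112.06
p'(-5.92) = 36.52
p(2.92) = -23.66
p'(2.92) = -16.52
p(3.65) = -37.32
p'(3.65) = -20.90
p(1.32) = -4.91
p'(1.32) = -6.92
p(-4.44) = -64.58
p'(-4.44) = 27.64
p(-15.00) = -691.00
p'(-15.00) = 91.00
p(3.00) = -25.00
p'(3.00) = -17.00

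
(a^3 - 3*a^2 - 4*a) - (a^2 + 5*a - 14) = a^3 - 4*a^2 - 9*a + 14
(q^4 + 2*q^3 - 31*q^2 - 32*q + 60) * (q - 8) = q^5 - 6*q^4 - 47*q^3 + 216*q^2 + 316*q - 480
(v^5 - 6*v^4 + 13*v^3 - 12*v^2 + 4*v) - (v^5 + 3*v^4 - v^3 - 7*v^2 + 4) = -9*v^4 + 14*v^3 - 5*v^2 + 4*v - 4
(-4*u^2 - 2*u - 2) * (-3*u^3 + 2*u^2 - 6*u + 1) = 12*u^5 - 2*u^4 + 26*u^3 + 4*u^2 + 10*u - 2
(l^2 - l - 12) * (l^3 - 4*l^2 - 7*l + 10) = l^5 - 5*l^4 - 15*l^3 + 65*l^2 + 74*l - 120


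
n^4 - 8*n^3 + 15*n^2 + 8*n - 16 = (n - 4)^2*(n - 1)*(n + 1)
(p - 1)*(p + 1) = p^2 - 1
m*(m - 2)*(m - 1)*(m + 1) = m^4 - 2*m^3 - m^2 + 2*m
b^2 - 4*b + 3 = (b - 3)*(b - 1)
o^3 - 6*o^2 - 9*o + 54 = (o - 6)*(o - 3)*(o + 3)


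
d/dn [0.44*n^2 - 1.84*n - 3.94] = 0.88*n - 1.84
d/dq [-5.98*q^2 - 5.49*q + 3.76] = -11.96*q - 5.49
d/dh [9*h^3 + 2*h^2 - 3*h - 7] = 27*h^2 + 4*h - 3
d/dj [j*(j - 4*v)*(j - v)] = 3*j^2 - 10*j*v + 4*v^2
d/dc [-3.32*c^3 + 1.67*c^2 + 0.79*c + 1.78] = -9.96*c^2 + 3.34*c + 0.79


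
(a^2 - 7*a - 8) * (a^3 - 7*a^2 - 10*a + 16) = a^5 - 14*a^4 + 31*a^3 + 142*a^2 - 32*a - 128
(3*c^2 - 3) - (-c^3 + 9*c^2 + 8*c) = c^3 - 6*c^2 - 8*c - 3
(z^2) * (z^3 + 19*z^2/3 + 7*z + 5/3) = z^5 + 19*z^4/3 + 7*z^3 + 5*z^2/3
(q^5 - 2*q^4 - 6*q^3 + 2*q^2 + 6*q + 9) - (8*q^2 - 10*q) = q^5 - 2*q^4 - 6*q^3 - 6*q^2 + 16*q + 9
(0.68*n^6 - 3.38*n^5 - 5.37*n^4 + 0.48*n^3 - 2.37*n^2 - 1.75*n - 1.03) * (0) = 0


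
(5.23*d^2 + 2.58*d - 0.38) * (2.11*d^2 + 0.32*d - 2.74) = 11.0353*d^4 + 7.1174*d^3 - 14.3064*d^2 - 7.1908*d + 1.0412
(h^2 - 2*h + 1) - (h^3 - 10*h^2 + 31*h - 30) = -h^3 + 11*h^2 - 33*h + 31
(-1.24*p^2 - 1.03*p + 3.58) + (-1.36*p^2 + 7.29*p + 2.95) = -2.6*p^2 + 6.26*p + 6.53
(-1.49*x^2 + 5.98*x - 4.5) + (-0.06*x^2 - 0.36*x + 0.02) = -1.55*x^2 + 5.62*x - 4.48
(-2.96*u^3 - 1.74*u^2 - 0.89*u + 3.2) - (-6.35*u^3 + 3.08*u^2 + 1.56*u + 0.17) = 3.39*u^3 - 4.82*u^2 - 2.45*u + 3.03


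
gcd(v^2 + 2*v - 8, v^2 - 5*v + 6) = v - 2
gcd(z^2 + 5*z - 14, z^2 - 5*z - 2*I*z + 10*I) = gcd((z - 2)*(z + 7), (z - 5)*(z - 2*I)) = 1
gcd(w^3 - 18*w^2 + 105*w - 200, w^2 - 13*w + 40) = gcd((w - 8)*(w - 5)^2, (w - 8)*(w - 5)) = w^2 - 13*w + 40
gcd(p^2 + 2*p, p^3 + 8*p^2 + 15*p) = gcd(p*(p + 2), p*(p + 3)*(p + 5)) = p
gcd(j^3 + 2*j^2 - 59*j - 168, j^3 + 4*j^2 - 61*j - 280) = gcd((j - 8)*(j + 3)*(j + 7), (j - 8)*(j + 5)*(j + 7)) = j^2 - j - 56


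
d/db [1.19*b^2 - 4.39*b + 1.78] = 2.38*b - 4.39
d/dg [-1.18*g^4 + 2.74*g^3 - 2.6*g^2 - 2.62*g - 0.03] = -4.72*g^3 + 8.22*g^2 - 5.2*g - 2.62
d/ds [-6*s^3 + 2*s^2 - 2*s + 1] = -18*s^2 + 4*s - 2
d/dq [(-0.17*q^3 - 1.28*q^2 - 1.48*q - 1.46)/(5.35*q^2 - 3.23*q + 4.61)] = (-0.9095*q^4 + 1.0982*q^3 + 9.7013*q^2 + 3.8204*q - 11.5386)/(28.6225*q^4 - 34.561*q^3 + 59.7599*q^2 - 29.7806*q + 21.2521)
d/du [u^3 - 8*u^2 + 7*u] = 3*u^2 - 16*u + 7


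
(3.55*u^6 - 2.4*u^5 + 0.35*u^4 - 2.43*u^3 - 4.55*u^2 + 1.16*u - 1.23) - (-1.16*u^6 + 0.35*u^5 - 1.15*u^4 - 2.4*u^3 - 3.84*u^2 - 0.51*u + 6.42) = 4.71*u^6 - 2.75*u^5 + 1.5*u^4 - 0.0300000000000002*u^3 - 0.71*u^2 + 1.67*u - 7.65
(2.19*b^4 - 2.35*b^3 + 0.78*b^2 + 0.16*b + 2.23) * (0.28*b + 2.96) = 0.6132*b^5 + 5.8244*b^4 - 6.7376*b^3 + 2.3536*b^2 + 1.098*b + 6.6008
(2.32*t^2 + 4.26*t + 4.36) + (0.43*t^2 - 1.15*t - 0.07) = 2.75*t^2 + 3.11*t + 4.29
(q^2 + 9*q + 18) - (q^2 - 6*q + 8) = 15*q + 10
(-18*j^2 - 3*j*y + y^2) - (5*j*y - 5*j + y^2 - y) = -18*j^2 - 8*j*y + 5*j + y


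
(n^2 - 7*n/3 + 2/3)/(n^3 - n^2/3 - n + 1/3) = (n - 2)/(n^2 - 1)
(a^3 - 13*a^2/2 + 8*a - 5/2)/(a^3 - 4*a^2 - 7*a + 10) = (a - 1/2)/(a + 2)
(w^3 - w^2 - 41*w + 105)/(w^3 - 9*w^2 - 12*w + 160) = (w^2 + 4*w - 21)/(w^2 - 4*w - 32)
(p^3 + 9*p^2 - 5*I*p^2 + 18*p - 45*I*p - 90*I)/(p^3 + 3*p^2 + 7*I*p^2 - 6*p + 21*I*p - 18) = (p^2 + p*(6 - 5*I) - 30*I)/(p^2 + 7*I*p - 6)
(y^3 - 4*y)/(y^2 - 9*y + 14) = y*(y + 2)/(y - 7)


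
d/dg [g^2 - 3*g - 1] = 2*g - 3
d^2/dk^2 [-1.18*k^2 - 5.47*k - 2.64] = -2.36000000000000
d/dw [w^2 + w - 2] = 2*w + 1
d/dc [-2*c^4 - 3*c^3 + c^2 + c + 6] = -8*c^3 - 9*c^2 + 2*c + 1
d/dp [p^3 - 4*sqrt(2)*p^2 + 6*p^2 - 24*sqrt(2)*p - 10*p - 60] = 3*p^2 - 8*sqrt(2)*p + 12*p - 24*sqrt(2) - 10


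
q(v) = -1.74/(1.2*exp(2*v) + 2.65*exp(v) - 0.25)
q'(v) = -1.74*(-2.4*exp(2*v) - 2.65*exp(v))/(1.2*exp(2*v) + 2.65*exp(v) - 0.25)^2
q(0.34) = -0.30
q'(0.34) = 0.43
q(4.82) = -0.00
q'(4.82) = 0.00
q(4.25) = -0.00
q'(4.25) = 0.00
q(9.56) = -0.00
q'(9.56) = 0.00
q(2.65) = -0.01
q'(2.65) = 0.01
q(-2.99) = 15.30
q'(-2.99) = 18.75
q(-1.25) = -2.86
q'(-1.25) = 4.50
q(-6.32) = 7.10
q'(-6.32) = 0.14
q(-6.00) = 7.15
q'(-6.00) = 0.19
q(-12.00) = 6.96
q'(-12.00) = 0.00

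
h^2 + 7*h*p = h*(h + 7*p)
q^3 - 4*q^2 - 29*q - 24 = (q - 8)*(q + 1)*(q + 3)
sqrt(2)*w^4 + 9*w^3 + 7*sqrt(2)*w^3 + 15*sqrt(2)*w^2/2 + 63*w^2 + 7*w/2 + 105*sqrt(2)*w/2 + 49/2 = (w + 7)*(w + sqrt(2)/2)*(w + 7*sqrt(2)/2)*(sqrt(2)*w + 1)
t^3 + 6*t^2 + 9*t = t*(t + 3)^2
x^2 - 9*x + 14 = (x - 7)*(x - 2)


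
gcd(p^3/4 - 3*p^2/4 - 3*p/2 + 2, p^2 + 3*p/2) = 1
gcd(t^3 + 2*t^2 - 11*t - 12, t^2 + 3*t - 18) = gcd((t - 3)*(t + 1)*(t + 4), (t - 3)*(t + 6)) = t - 3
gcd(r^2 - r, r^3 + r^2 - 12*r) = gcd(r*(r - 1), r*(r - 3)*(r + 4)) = r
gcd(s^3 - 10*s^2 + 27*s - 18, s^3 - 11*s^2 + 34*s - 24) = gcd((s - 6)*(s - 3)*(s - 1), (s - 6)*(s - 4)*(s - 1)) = s^2 - 7*s + 6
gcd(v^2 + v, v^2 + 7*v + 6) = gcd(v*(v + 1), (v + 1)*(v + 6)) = v + 1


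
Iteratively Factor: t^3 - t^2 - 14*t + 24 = (t - 2)*(t^2 + t - 12) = (t - 2)*(t + 4)*(t - 3)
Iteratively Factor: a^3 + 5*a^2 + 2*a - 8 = (a + 2)*(a^2 + 3*a - 4) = (a + 2)*(a + 4)*(a - 1)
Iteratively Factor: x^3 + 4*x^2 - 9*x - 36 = (x - 3)*(x^2 + 7*x + 12) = (x - 3)*(x + 4)*(x + 3)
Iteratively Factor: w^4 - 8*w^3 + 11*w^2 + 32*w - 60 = (w - 3)*(w^3 - 5*w^2 - 4*w + 20) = (w - 3)*(w + 2)*(w^2 - 7*w + 10) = (w - 5)*(w - 3)*(w + 2)*(w - 2)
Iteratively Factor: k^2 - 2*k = (k)*(k - 2)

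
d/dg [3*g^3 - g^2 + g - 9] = 9*g^2 - 2*g + 1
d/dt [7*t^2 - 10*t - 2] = 14*t - 10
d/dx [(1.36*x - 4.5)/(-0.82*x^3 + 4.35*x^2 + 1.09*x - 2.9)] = (2.2304*x^3 - 16.986*x^2 + 39.15*x + 0.961)/(0.6724*x^6 - 7.134*x^5 + 17.1349*x^4 + 14.239*x^3 - 24.0419*x^2 - 6.322*x + 8.41)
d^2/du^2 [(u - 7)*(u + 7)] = 2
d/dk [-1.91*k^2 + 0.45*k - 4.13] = 0.45 - 3.82*k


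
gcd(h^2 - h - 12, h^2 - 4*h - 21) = h + 3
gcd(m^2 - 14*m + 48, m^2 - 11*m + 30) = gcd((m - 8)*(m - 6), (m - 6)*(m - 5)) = m - 6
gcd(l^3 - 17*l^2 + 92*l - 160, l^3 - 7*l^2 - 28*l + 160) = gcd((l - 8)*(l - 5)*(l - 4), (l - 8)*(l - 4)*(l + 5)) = l^2 - 12*l + 32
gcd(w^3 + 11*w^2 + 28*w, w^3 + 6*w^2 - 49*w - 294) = w + 7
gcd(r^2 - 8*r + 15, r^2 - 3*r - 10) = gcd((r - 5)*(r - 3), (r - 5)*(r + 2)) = r - 5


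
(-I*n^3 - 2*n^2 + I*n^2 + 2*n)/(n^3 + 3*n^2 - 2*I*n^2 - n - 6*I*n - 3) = n*(-I*n^2 + n*(-2 + I) + 2)/(n^3 + n^2*(3 - 2*I) - n*(1 + 6*I) - 3)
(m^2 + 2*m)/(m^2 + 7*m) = (m + 2)/(m + 7)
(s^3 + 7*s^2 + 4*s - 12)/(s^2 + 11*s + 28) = (s^3 + 7*s^2 + 4*s - 12)/(s^2 + 11*s + 28)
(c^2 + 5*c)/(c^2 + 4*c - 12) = c*(c + 5)/(c^2 + 4*c - 12)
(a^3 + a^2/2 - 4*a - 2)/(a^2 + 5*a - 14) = (a^2 + 5*a/2 + 1)/(a + 7)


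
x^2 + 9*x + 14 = (x + 2)*(x + 7)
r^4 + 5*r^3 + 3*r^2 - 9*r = r*(r - 1)*(r + 3)^2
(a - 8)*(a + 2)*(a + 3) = a^3 - 3*a^2 - 34*a - 48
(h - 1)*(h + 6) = h^2 + 5*h - 6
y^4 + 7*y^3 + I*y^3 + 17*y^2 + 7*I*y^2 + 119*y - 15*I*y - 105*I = (y + 7)*(y - 3*I)*(y - I)*(y + 5*I)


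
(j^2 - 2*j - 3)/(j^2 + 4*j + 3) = (j - 3)/(j + 3)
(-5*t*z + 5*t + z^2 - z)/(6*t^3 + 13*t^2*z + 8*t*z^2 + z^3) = (-5*t*z + 5*t + z^2 - z)/(6*t^3 + 13*t^2*z + 8*t*z^2 + z^3)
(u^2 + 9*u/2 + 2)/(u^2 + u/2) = (u + 4)/u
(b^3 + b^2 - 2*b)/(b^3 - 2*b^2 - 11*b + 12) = b*(b + 2)/(b^2 - b - 12)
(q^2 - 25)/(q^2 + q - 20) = (q - 5)/(q - 4)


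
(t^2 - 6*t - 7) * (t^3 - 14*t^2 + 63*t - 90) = t^5 - 20*t^4 + 140*t^3 - 370*t^2 + 99*t + 630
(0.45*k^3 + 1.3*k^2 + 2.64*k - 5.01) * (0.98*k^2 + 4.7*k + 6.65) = 0.441*k^5 + 3.389*k^4 + 11.6897*k^3 + 16.1432*k^2 - 5.991*k - 33.3165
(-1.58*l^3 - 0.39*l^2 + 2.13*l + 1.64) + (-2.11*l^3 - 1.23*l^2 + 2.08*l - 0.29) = -3.69*l^3 - 1.62*l^2 + 4.21*l + 1.35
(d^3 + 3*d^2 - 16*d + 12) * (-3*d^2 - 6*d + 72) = -3*d^5 - 15*d^4 + 102*d^3 + 276*d^2 - 1224*d + 864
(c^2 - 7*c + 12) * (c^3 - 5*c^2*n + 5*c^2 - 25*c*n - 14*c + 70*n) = c^5 - 5*c^4*n - 2*c^4 + 10*c^3*n - 37*c^3 + 185*c^2*n + 158*c^2 - 790*c*n - 168*c + 840*n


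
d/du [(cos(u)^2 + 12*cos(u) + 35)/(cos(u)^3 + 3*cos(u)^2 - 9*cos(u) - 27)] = (cos(u)^3 + 21*cos(u)^2 + 87*cos(u) + 3)*sin(u)/((cos(u) - 3)^2*(cos(u) + 3)^3)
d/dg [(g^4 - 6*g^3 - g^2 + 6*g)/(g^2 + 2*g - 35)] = 2*(g^5 - 82*g^3 + 311*g^2 + 35*g - 105)/(g^4 + 4*g^3 - 66*g^2 - 140*g + 1225)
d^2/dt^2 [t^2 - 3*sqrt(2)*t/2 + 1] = 2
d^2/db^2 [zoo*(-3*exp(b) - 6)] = zoo*exp(b)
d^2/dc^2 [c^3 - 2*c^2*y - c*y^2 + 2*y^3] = 6*c - 4*y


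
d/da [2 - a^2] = -2*a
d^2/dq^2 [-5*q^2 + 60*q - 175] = -10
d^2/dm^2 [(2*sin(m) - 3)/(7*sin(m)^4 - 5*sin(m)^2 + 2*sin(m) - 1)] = 2*(-441*sin(m)^9 + 1176*sin(m)^8 + 658*sin(m)^7 - 1974*sin(m)^6 - 410*sin(m)^5 + 1169*sin(m)^4 + 91*sin(m)^3 - 377*sin(m)^2 + 62*sin(m) + 7)/(7*sin(m)^4 - 5*sin(m)^2 + 2*sin(m) - 1)^3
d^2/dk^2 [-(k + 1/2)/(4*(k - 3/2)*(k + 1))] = (-8*k^3 - 12*k^2 - 30*k - 1)/(2*(8*k^6 - 12*k^5 - 30*k^4 + 35*k^3 + 45*k^2 - 27*k - 27))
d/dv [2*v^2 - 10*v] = 4*v - 10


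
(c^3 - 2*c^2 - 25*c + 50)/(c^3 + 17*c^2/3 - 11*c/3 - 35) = 3*(c^2 - 7*c + 10)/(3*c^2 + 2*c - 21)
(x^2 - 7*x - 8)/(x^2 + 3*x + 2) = (x - 8)/(x + 2)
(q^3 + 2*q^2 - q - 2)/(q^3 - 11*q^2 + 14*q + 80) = (q^2 - 1)/(q^2 - 13*q + 40)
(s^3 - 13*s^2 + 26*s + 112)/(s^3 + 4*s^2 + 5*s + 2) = (s^2 - 15*s + 56)/(s^2 + 2*s + 1)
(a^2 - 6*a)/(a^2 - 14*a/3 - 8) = 3*a/(3*a + 4)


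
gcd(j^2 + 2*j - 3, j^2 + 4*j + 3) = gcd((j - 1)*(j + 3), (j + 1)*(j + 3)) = j + 3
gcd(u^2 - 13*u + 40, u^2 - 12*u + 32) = u - 8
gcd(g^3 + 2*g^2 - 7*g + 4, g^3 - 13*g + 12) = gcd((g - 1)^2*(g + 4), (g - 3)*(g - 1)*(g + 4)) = g^2 + 3*g - 4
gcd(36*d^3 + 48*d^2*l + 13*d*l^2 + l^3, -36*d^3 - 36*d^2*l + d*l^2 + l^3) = 6*d^2 + 7*d*l + l^2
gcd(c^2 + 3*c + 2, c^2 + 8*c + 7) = c + 1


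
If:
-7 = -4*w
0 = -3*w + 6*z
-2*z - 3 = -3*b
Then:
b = 19/12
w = 7/4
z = 7/8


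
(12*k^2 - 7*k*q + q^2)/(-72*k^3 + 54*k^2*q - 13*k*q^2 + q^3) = 1/(-6*k + q)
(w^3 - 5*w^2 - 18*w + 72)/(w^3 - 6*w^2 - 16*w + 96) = (w - 3)/(w - 4)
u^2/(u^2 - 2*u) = u/(u - 2)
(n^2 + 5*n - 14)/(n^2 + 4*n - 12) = (n + 7)/(n + 6)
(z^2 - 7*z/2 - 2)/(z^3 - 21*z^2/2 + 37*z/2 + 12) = (z - 4)/(z^2 - 11*z + 24)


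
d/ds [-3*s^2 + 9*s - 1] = 9 - 6*s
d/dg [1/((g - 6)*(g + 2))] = 2*(2 - g)/(g^4 - 8*g^3 - 8*g^2 + 96*g + 144)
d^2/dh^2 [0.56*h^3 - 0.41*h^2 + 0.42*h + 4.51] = 3.36*h - 0.82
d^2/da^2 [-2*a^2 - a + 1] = -4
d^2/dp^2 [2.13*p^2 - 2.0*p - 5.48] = 4.26000000000000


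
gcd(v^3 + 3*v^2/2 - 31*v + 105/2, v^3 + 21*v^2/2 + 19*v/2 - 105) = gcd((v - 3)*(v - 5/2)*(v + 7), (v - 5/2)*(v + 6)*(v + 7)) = v^2 + 9*v/2 - 35/2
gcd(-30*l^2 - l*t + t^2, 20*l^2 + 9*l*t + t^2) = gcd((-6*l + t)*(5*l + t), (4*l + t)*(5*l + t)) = 5*l + t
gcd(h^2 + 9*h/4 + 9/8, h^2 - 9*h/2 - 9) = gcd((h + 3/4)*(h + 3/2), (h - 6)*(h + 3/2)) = h + 3/2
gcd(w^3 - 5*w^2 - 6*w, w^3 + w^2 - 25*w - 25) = w + 1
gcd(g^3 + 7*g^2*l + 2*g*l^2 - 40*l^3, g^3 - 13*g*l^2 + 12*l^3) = g + 4*l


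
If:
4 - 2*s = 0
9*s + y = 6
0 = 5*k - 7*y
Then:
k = -84/5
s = 2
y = -12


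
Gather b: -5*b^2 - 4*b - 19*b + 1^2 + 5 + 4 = -5*b^2 - 23*b + 10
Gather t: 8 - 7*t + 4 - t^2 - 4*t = -t^2 - 11*t + 12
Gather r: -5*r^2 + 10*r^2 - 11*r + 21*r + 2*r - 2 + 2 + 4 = 5*r^2 + 12*r + 4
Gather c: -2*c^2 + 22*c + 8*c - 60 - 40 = -2*c^2 + 30*c - 100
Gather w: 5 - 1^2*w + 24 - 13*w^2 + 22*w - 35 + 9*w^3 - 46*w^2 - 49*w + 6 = 9*w^3 - 59*w^2 - 28*w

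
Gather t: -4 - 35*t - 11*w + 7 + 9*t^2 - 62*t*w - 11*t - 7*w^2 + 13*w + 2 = 9*t^2 + t*(-62*w - 46) - 7*w^2 + 2*w + 5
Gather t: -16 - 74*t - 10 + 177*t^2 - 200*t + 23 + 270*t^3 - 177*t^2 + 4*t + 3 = 270*t^3 - 270*t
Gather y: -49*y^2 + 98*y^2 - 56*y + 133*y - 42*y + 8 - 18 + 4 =49*y^2 + 35*y - 6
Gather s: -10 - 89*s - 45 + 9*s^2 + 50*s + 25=9*s^2 - 39*s - 30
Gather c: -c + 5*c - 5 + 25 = 4*c + 20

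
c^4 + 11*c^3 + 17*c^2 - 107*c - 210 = (c - 3)*(c + 2)*(c + 5)*(c + 7)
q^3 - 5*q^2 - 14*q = q*(q - 7)*(q + 2)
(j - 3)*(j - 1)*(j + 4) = j^3 - 13*j + 12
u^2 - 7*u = u*(u - 7)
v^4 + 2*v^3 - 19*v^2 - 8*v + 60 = (v - 3)*(v - 2)*(v + 2)*(v + 5)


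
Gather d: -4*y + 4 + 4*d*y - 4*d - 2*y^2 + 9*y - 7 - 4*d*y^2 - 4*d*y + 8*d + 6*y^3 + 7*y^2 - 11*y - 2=d*(4 - 4*y^2) + 6*y^3 + 5*y^2 - 6*y - 5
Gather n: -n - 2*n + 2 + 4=6 - 3*n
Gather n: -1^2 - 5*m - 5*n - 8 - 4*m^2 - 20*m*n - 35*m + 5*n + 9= -4*m^2 - 20*m*n - 40*m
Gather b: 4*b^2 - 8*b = 4*b^2 - 8*b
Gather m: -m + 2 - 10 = -m - 8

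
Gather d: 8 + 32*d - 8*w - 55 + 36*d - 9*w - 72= 68*d - 17*w - 119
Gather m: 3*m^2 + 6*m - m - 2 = 3*m^2 + 5*m - 2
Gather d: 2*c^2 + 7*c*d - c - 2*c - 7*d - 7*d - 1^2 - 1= 2*c^2 - 3*c + d*(7*c - 14) - 2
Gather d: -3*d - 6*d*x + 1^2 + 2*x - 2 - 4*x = d*(-6*x - 3) - 2*x - 1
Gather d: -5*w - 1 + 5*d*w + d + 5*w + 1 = d*(5*w + 1)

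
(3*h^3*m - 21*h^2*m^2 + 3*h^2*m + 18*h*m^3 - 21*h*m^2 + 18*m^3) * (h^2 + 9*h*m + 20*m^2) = 3*h^5*m + 6*h^4*m^2 + 3*h^4*m - 111*h^3*m^3 + 6*h^3*m^2 - 258*h^2*m^4 - 111*h^2*m^3 + 360*h*m^5 - 258*h*m^4 + 360*m^5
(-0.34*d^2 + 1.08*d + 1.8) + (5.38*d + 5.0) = -0.34*d^2 + 6.46*d + 6.8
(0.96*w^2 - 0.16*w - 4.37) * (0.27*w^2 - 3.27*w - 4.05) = 0.2592*w^4 - 3.1824*w^3 - 4.5447*w^2 + 14.9379*w + 17.6985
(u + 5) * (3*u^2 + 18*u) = 3*u^3 + 33*u^2 + 90*u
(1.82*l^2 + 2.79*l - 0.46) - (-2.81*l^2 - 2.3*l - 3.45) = 4.63*l^2 + 5.09*l + 2.99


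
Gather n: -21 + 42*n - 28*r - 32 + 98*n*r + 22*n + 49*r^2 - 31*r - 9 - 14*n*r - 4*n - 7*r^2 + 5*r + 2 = n*(84*r + 60) + 42*r^2 - 54*r - 60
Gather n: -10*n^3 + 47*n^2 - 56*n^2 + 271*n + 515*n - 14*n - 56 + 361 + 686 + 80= -10*n^3 - 9*n^2 + 772*n + 1071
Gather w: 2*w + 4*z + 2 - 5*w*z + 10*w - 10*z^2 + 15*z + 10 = w*(12 - 5*z) - 10*z^2 + 19*z + 12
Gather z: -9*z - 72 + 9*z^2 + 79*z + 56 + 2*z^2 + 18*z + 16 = 11*z^2 + 88*z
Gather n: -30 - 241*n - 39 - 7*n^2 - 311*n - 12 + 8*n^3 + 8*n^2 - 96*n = 8*n^3 + n^2 - 648*n - 81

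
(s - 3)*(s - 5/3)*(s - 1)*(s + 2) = s^4 - 11*s^3/3 - 5*s^2/3 + 43*s/3 - 10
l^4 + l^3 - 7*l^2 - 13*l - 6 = (l - 3)*(l + 1)^2*(l + 2)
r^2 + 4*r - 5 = (r - 1)*(r + 5)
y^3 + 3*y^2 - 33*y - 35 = (y - 5)*(y + 1)*(y + 7)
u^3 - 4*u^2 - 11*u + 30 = (u - 5)*(u - 2)*(u + 3)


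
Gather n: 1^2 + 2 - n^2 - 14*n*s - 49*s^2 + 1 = -n^2 - 14*n*s - 49*s^2 + 4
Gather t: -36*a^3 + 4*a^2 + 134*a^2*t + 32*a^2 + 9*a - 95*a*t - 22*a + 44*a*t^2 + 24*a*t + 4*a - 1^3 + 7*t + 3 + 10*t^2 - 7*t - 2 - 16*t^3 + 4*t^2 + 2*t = -36*a^3 + 36*a^2 - 9*a - 16*t^3 + t^2*(44*a + 14) + t*(134*a^2 - 71*a + 2)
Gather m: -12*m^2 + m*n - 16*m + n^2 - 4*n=-12*m^2 + m*(n - 16) + n^2 - 4*n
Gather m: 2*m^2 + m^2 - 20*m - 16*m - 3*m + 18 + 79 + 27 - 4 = 3*m^2 - 39*m + 120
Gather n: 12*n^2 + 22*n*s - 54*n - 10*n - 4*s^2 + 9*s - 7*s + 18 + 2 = 12*n^2 + n*(22*s - 64) - 4*s^2 + 2*s + 20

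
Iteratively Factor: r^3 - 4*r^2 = (r - 4)*(r^2) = r*(r - 4)*(r)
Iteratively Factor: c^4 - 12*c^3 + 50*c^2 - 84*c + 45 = (c - 3)*(c^3 - 9*c^2 + 23*c - 15) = (c - 3)^2*(c^2 - 6*c + 5) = (c - 3)^2*(c - 1)*(c - 5)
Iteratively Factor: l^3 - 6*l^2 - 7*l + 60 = (l + 3)*(l^2 - 9*l + 20) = (l - 5)*(l + 3)*(l - 4)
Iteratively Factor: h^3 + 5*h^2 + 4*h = (h + 4)*(h^2 + h) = h*(h + 4)*(h + 1)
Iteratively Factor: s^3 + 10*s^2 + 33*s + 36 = (s + 3)*(s^2 + 7*s + 12) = (s + 3)^2*(s + 4)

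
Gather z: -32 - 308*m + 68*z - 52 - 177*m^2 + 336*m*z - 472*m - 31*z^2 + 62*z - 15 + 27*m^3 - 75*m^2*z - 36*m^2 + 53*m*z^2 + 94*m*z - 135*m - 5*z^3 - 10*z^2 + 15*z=27*m^3 - 213*m^2 - 915*m - 5*z^3 + z^2*(53*m - 41) + z*(-75*m^2 + 430*m + 145) - 99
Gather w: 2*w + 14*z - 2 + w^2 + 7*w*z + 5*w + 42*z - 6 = w^2 + w*(7*z + 7) + 56*z - 8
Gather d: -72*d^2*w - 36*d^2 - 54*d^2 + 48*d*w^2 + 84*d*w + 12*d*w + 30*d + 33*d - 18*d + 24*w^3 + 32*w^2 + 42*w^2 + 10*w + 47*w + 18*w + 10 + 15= d^2*(-72*w - 90) + d*(48*w^2 + 96*w + 45) + 24*w^3 + 74*w^2 + 75*w + 25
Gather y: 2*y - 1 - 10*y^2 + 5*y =-10*y^2 + 7*y - 1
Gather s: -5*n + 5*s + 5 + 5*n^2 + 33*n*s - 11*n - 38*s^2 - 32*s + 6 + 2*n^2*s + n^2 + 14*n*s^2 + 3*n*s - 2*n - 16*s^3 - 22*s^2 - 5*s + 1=6*n^2 - 18*n - 16*s^3 + s^2*(14*n - 60) + s*(2*n^2 + 36*n - 32) + 12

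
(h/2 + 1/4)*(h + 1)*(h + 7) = h^3/2 + 17*h^2/4 + 11*h/2 + 7/4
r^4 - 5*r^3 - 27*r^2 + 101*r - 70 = (r - 7)*(r - 2)*(r - 1)*(r + 5)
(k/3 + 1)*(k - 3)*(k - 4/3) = k^3/3 - 4*k^2/9 - 3*k + 4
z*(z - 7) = z^2 - 7*z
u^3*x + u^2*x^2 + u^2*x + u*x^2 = u*(u + x)*(u*x + x)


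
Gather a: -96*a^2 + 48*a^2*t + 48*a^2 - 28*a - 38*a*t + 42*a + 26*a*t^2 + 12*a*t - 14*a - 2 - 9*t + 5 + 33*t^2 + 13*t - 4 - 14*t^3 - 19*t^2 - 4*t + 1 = a^2*(48*t - 48) + a*(26*t^2 - 26*t) - 14*t^3 + 14*t^2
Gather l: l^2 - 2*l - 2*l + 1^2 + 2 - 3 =l^2 - 4*l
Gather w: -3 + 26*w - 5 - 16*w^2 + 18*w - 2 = -16*w^2 + 44*w - 10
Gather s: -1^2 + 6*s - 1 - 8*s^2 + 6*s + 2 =-8*s^2 + 12*s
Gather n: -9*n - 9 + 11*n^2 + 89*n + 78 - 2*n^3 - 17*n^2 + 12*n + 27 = -2*n^3 - 6*n^2 + 92*n + 96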